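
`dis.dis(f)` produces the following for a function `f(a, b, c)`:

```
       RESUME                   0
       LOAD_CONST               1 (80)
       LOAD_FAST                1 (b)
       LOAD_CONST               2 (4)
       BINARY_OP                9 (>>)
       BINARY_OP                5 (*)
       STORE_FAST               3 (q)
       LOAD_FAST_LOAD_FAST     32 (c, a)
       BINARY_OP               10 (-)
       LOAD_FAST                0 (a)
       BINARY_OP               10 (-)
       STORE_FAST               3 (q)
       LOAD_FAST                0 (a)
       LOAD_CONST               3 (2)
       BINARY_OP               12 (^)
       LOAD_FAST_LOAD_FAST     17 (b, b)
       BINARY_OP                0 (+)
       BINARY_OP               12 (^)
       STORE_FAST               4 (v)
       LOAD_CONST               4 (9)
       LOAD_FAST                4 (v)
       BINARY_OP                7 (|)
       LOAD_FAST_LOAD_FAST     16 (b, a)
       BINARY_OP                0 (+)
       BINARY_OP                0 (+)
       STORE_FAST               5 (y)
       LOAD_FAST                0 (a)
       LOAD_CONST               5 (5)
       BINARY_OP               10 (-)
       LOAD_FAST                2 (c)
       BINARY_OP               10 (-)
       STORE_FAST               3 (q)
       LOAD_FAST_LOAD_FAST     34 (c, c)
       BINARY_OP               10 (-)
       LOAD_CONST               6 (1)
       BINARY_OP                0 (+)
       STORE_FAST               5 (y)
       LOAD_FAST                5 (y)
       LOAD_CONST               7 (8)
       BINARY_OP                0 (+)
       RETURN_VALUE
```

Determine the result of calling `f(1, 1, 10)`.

LOAD_CONST → push 80. Stack: [80]
LOAD_FAST b → push 1. Stack: [80, 1]
LOAD_CONST → push 4. Stack: [80, 1, 4]
BINARY_OP >> → 1 >> 4 = 0. Stack: [80, 0]
BINARY_OP * → 80 * 0 = 0. Stack: [0]
STORE_FAST q → q=0. Stack: []
LOAD_FAST_LOAD_FAST c,a → push 10,1. Stack: [10, 1]
BINARY_OP - → 10 - 1 = 9. Stack: [9]
LOAD_FAST a → push 1. Stack: [9, 1]
BINARY_OP - → 9 - 1 = 8. Stack: [8]
STORE_FAST q → q=8. Stack: []
LOAD_FAST a → push 1. Stack: [1]
LOAD_CONST → push 2. Stack: [1, 2]
BINARY_OP ^ → 1 ^ 2 = 3. Stack: [3]
LOAD_FAST_LOAD_FAST b,b → push 1,1. Stack: [3, 1, 1]
BINARY_OP + → 1 + 1 = 2. Stack: [3, 2]
BINARY_OP ^ → 3 ^ 2 = 1. Stack: [1]
STORE_FAST v → v=1. Stack: []
LOAD_CONST → push 9. Stack: [9]
LOAD_FAST v → push 1. Stack: [9, 1]
BINARY_OP | → 9 | 1 = 9. Stack: [9]
LOAD_FAST_LOAD_FAST b,a → push 1,1. Stack: [9, 1, 1]
BINARY_OP + → 1 + 1 = 2. Stack: [9, 2]
BINARY_OP + → 9 + 2 = 11. Stack: [11]
STORE_FAST y → y=11. Stack: []
LOAD_FAST a → push 1. Stack: [1]
LOAD_CONST → push 5. Stack: [1, 5]
BINARY_OP - → 1 - 5 = -4. Stack: [-4]
LOAD_FAST c → push 10. Stack: [-4, 10]
BINARY_OP - → -4 - 10 = -14. Stack: [-14]
STORE_FAST q → q=-14. Stack: []
LOAD_FAST_LOAD_FAST c,c → push 10,10. Stack: [10, 10]
BINARY_OP - → 10 - 10 = 0. Stack: [0]
LOAD_CONST → push 1. Stack: [0, 1]
BINARY_OP + → 0 + 1 = 1. Stack: [1]
STORE_FAST y → y=1. Stack: []
LOAD_FAST y → push 1. Stack: [1]
LOAD_CONST → push 8. Stack: [1, 8]
BINARY_OP + → 1 + 8 = 9. Stack: [9]
RETURN_VALUE → return 9.

9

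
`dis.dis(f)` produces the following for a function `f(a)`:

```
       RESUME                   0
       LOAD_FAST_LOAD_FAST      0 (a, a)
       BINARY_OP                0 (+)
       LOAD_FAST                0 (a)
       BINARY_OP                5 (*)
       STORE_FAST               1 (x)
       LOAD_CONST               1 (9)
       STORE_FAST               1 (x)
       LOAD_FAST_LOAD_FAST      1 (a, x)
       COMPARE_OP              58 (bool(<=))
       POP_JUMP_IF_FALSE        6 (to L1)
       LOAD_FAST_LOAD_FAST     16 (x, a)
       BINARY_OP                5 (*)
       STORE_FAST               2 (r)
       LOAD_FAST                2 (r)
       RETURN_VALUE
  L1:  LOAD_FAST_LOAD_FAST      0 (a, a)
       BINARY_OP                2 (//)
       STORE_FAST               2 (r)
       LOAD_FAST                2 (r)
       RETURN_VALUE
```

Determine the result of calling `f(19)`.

1

LOAD_FAST_LOAD_FAST a,a → push 19,19. Stack: [19, 19]
BINARY_OP + → 19 + 19 = 38. Stack: [38]
LOAD_FAST a → push 19. Stack: [38, 19]
BINARY_OP * → 38 * 19 = 722. Stack: [722]
STORE_FAST x → x=722. Stack: []
LOAD_CONST → push 9. Stack: [9]
STORE_FAST x → x=9. Stack: []
LOAD_FAST_LOAD_FAST a,x → push 19,9. Stack: [19, 9]
COMPARE_OP bool(<=) → 19 vs 9 = False. Stack: [False]
POP_JUMP_IF_FALSE → pop False; jump. Stack: []
LOAD_FAST_LOAD_FAST a,a → push 19,19. Stack: [19, 19]
BINARY_OP // → 19 // 19 = 1. Stack: [1]
STORE_FAST r → r=1. Stack: []
LOAD_FAST r → push 1. Stack: [1]
RETURN_VALUE → return 1.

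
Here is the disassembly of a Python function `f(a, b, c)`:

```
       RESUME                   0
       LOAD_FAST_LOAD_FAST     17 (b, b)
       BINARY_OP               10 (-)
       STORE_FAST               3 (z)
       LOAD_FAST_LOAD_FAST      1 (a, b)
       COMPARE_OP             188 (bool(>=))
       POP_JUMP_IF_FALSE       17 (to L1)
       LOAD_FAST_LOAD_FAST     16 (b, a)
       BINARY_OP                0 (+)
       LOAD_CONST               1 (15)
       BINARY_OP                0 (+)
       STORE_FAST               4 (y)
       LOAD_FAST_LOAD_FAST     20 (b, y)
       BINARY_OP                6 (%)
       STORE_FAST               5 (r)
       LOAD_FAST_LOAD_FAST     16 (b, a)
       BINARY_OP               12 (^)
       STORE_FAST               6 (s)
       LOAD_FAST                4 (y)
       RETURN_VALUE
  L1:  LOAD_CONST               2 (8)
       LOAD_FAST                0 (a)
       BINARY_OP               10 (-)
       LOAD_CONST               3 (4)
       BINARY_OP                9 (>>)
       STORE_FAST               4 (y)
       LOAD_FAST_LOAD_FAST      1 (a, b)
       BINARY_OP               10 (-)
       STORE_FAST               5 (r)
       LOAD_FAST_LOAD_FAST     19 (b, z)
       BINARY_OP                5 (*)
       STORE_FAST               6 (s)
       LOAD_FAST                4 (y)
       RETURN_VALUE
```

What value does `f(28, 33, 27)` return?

-2

LOAD_FAST_LOAD_FAST b,b → push 33,33. Stack: [33, 33]
BINARY_OP - → 33 - 33 = 0. Stack: [0]
STORE_FAST z → z=0. Stack: []
LOAD_FAST_LOAD_FAST a,b → push 28,33. Stack: [28, 33]
COMPARE_OP bool(>=) → 28 vs 33 = False. Stack: [False]
POP_JUMP_IF_FALSE → pop False; jump. Stack: []
LOAD_CONST → push 8. Stack: [8]
LOAD_FAST a → push 28. Stack: [8, 28]
BINARY_OP - → 8 - 28 = -20. Stack: [-20]
LOAD_CONST → push 4. Stack: [-20, 4]
BINARY_OP >> → -20 >> 4 = -2. Stack: [-2]
STORE_FAST y → y=-2. Stack: []
LOAD_FAST_LOAD_FAST a,b → push 28,33. Stack: [28, 33]
BINARY_OP - → 28 - 33 = -5. Stack: [-5]
STORE_FAST r → r=-5. Stack: []
LOAD_FAST_LOAD_FAST b,z → push 33,0. Stack: [33, 0]
BINARY_OP * → 33 * 0 = 0. Stack: [0]
STORE_FAST s → s=0. Stack: []
LOAD_FAST y → push -2. Stack: [-2]
RETURN_VALUE → return -2.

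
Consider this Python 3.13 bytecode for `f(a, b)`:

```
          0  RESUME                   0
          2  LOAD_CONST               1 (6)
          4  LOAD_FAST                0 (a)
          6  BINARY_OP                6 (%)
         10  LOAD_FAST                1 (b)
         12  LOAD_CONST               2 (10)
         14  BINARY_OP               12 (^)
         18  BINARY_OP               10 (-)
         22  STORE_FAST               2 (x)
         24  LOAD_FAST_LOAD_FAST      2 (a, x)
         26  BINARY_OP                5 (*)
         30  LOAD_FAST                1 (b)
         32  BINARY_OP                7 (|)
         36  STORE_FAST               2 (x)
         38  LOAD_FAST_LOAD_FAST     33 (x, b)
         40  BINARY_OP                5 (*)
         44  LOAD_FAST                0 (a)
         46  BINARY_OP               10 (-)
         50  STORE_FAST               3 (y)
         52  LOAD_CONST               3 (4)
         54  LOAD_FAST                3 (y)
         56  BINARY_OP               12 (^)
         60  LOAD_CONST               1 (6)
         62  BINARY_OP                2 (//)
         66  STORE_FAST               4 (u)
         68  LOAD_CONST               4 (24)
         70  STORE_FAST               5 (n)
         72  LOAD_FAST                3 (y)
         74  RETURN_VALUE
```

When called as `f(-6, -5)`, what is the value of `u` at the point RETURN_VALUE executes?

2

LOAD_CONST → push 6. Stack: [6]
LOAD_FAST a → push -6. Stack: [6, -6]
BINARY_OP % → 6 % -6 = 0. Stack: [0]
LOAD_FAST b → push -5. Stack: [0, -5]
LOAD_CONST → push 10. Stack: [0, -5, 10]
BINARY_OP ^ → -5 ^ 10 = -15. Stack: [0, -15]
BINARY_OP - → 0 - -15 = 15. Stack: [15]
STORE_FAST x → x=15. Stack: []
LOAD_FAST_LOAD_FAST a,x → push -6,15. Stack: [-6, 15]
BINARY_OP * → -6 * 15 = -90. Stack: [-90]
LOAD_FAST b → push -5. Stack: [-90, -5]
BINARY_OP | → -90 | -5 = -1. Stack: [-1]
STORE_FAST x → x=-1. Stack: []
LOAD_FAST_LOAD_FAST x,b → push -1,-5. Stack: [-1, -5]
BINARY_OP * → -1 * -5 = 5. Stack: [5]
LOAD_FAST a → push -6. Stack: [5, -6]
BINARY_OP - → 5 - -6 = 11. Stack: [11]
STORE_FAST y → y=11. Stack: []
LOAD_CONST → push 4. Stack: [4]
LOAD_FAST y → push 11. Stack: [4, 11]
BINARY_OP ^ → 4 ^ 11 = 15. Stack: [15]
LOAD_CONST → push 6. Stack: [15, 6]
BINARY_OP // → 15 // 6 = 2. Stack: [2]
STORE_FAST u → u=2. Stack: []
LOAD_CONST → push 24. Stack: [24]
STORE_FAST n → n=24. Stack: []
LOAD_FAST y → push 11. Stack: [11]
RETURN_VALUE → return 11.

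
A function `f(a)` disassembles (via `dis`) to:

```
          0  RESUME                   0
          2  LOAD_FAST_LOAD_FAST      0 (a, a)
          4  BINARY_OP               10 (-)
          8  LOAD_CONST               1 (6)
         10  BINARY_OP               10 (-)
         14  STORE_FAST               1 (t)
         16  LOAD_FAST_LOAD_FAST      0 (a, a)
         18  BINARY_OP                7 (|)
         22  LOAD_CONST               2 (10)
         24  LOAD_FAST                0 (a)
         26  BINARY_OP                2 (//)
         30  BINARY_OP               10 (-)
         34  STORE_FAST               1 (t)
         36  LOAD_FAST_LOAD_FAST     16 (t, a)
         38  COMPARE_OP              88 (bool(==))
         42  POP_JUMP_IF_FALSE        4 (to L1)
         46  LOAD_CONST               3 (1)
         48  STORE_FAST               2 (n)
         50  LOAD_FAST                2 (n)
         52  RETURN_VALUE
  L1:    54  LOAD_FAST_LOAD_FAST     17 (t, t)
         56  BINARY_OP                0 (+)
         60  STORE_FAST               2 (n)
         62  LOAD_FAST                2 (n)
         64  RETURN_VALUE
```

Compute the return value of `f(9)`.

16

LOAD_FAST_LOAD_FAST a,a → push 9,9. Stack: [9, 9]
BINARY_OP - → 9 - 9 = 0. Stack: [0]
LOAD_CONST → push 6. Stack: [0, 6]
BINARY_OP - → 0 - 6 = -6. Stack: [-6]
STORE_FAST t → t=-6. Stack: []
LOAD_FAST_LOAD_FAST a,a → push 9,9. Stack: [9, 9]
BINARY_OP | → 9 | 9 = 9. Stack: [9]
LOAD_CONST → push 10. Stack: [9, 10]
LOAD_FAST a → push 9. Stack: [9, 10, 9]
BINARY_OP // → 10 // 9 = 1. Stack: [9, 1]
BINARY_OP - → 9 - 1 = 8. Stack: [8]
STORE_FAST t → t=8. Stack: []
LOAD_FAST_LOAD_FAST t,a → push 8,9. Stack: [8, 9]
COMPARE_OP bool(==) → 8 vs 9 = False. Stack: [False]
POP_JUMP_IF_FALSE → pop False; jump. Stack: []
LOAD_FAST_LOAD_FAST t,t → push 8,8. Stack: [8, 8]
BINARY_OP + → 8 + 8 = 16. Stack: [16]
STORE_FAST n → n=16. Stack: []
LOAD_FAST n → push 16. Stack: [16]
RETURN_VALUE → return 16.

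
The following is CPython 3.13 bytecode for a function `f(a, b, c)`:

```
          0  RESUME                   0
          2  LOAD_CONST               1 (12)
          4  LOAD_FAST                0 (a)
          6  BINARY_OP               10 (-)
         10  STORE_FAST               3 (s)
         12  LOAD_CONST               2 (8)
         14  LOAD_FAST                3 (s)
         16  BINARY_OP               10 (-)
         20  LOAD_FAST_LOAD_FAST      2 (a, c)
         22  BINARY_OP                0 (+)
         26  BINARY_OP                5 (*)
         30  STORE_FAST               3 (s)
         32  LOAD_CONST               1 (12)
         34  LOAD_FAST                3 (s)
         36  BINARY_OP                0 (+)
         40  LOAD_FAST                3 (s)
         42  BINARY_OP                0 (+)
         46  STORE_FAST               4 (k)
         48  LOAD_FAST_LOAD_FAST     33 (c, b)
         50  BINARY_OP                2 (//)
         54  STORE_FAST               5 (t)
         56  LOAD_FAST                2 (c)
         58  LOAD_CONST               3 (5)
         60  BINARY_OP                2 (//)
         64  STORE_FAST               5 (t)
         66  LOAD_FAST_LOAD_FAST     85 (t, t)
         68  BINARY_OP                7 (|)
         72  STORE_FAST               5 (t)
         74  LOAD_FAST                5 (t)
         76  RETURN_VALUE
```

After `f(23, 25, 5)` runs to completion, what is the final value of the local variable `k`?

1076

LOAD_CONST → push 12. Stack: [12]
LOAD_FAST a → push 23. Stack: [12, 23]
BINARY_OP - → 12 - 23 = -11. Stack: [-11]
STORE_FAST s → s=-11. Stack: []
LOAD_CONST → push 8. Stack: [8]
LOAD_FAST s → push -11. Stack: [8, -11]
BINARY_OP - → 8 - -11 = 19. Stack: [19]
LOAD_FAST_LOAD_FAST a,c → push 23,5. Stack: [19, 23, 5]
BINARY_OP + → 23 + 5 = 28. Stack: [19, 28]
BINARY_OP * → 19 * 28 = 532. Stack: [532]
STORE_FAST s → s=532. Stack: []
LOAD_CONST → push 12. Stack: [12]
LOAD_FAST s → push 532. Stack: [12, 532]
BINARY_OP + → 12 + 532 = 544. Stack: [544]
LOAD_FAST s → push 532. Stack: [544, 532]
BINARY_OP + → 544 + 532 = 1076. Stack: [1076]
STORE_FAST k → k=1076. Stack: []
LOAD_FAST_LOAD_FAST c,b → push 5,25. Stack: [5, 25]
BINARY_OP // → 5 // 25 = 0. Stack: [0]
STORE_FAST t → t=0. Stack: []
LOAD_FAST c → push 5. Stack: [5]
LOAD_CONST → push 5. Stack: [5, 5]
BINARY_OP // → 5 // 5 = 1. Stack: [1]
STORE_FAST t → t=1. Stack: []
LOAD_FAST_LOAD_FAST t,t → push 1,1. Stack: [1, 1]
BINARY_OP | → 1 | 1 = 1. Stack: [1]
STORE_FAST t → t=1. Stack: []
LOAD_FAST t → push 1. Stack: [1]
RETURN_VALUE → return 1.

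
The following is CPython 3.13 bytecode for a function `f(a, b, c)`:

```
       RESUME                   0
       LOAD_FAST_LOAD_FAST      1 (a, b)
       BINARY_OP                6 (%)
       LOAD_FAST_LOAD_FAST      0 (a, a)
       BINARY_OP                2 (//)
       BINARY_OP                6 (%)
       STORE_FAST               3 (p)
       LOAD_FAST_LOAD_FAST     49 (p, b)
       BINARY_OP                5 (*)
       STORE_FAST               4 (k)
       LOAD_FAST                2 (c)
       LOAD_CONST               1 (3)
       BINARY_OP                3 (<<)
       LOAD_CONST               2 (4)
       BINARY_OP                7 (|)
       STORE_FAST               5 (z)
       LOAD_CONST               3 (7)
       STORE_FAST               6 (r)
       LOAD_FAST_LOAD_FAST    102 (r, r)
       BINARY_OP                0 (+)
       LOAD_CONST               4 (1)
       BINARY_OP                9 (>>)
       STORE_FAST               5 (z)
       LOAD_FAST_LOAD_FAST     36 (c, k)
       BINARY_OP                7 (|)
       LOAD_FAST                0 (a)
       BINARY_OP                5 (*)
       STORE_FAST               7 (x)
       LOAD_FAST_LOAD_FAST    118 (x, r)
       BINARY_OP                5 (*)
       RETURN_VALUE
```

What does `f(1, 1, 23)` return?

161

LOAD_FAST_LOAD_FAST a,b → push 1,1. Stack: [1, 1]
BINARY_OP % → 1 % 1 = 0. Stack: [0]
LOAD_FAST_LOAD_FAST a,a → push 1,1. Stack: [0, 1, 1]
BINARY_OP // → 1 // 1 = 1. Stack: [0, 1]
BINARY_OP % → 0 % 1 = 0. Stack: [0]
STORE_FAST p → p=0. Stack: []
LOAD_FAST_LOAD_FAST p,b → push 0,1. Stack: [0, 1]
BINARY_OP * → 0 * 1 = 0. Stack: [0]
STORE_FAST k → k=0. Stack: []
LOAD_FAST c → push 23. Stack: [23]
LOAD_CONST → push 3. Stack: [23, 3]
BINARY_OP << → 23 << 3 = 184. Stack: [184]
LOAD_CONST → push 4. Stack: [184, 4]
BINARY_OP | → 184 | 4 = 188. Stack: [188]
STORE_FAST z → z=188. Stack: []
LOAD_CONST → push 7. Stack: [7]
STORE_FAST r → r=7. Stack: []
LOAD_FAST_LOAD_FAST r,r → push 7,7. Stack: [7, 7]
BINARY_OP + → 7 + 7 = 14. Stack: [14]
LOAD_CONST → push 1. Stack: [14, 1]
BINARY_OP >> → 14 >> 1 = 7. Stack: [7]
STORE_FAST z → z=7. Stack: []
LOAD_FAST_LOAD_FAST c,k → push 23,0. Stack: [23, 0]
BINARY_OP | → 23 | 0 = 23. Stack: [23]
LOAD_FAST a → push 1. Stack: [23, 1]
BINARY_OP * → 23 * 1 = 23. Stack: [23]
STORE_FAST x → x=23. Stack: []
LOAD_FAST_LOAD_FAST x,r → push 23,7. Stack: [23, 7]
BINARY_OP * → 23 * 7 = 161. Stack: [161]
RETURN_VALUE → return 161.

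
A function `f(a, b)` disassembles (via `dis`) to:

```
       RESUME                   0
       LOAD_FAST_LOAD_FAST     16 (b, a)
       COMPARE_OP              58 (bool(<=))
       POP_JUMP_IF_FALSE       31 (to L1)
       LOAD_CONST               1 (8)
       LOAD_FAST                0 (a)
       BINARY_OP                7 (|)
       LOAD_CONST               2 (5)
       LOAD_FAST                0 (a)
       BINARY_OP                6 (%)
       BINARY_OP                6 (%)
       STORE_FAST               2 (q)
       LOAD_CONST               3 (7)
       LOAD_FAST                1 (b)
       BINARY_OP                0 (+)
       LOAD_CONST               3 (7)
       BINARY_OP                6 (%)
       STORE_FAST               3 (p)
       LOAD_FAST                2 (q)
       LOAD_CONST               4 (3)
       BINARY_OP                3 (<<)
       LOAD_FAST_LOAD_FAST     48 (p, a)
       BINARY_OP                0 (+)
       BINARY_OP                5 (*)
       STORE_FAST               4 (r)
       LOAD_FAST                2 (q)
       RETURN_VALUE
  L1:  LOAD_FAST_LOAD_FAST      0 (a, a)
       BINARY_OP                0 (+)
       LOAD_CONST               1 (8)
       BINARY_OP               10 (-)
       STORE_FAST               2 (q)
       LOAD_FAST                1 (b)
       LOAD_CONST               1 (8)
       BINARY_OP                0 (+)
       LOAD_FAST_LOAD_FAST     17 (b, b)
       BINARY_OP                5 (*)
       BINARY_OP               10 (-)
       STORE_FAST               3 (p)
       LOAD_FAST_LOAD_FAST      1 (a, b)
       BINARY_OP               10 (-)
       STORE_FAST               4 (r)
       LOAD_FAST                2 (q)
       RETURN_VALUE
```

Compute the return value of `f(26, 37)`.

LOAD_FAST_LOAD_FAST b,a → push 37,26. Stack: [37, 26]
COMPARE_OP bool(<=) → 37 vs 26 = False. Stack: [False]
POP_JUMP_IF_FALSE → pop False; jump. Stack: []
LOAD_FAST_LOAD_FAST a,a → push 26,26. Stack: [26, 26]
BINARY_OP + → 26 + 26 = 52. Stack: [52]
LOAD_CONST → push 8. Stack: [52, 8]
BINARY_OP - → 52 - 8 = 44. Stack: [44]
STORE_FAST q → q=44. Stack: []
LOAD_FAST b → push 37. Stack: [37]
LOAD_CONST → push 8. Stack: [37, 8]
BINARY_OP + → 37 + 8 = 45. Stack: [45]
LOAD_FAST_LOAD_FAST b,b → push 37,37. Stack: [45, 37, 37]
BINARY_OP * → 37 * 37 = 1369. Stack: [45, 1369]
BINARY_OP - → 45 - 1369 = -1324. Stack: [-1324]
STORE_FAST p → p=-1324. Stack: []
LOAD_FAST_LOAD_FAST a,b → push 26,37. Stack: [26, 37]
BINARY_OP - → 26 - 37 = -11. Stack: [-11]
STORE_FAST r → r=-11. Stack: []
LOAD_FAST q → push 44. Stack: [44]
RETURN_VALUE → return 44.

44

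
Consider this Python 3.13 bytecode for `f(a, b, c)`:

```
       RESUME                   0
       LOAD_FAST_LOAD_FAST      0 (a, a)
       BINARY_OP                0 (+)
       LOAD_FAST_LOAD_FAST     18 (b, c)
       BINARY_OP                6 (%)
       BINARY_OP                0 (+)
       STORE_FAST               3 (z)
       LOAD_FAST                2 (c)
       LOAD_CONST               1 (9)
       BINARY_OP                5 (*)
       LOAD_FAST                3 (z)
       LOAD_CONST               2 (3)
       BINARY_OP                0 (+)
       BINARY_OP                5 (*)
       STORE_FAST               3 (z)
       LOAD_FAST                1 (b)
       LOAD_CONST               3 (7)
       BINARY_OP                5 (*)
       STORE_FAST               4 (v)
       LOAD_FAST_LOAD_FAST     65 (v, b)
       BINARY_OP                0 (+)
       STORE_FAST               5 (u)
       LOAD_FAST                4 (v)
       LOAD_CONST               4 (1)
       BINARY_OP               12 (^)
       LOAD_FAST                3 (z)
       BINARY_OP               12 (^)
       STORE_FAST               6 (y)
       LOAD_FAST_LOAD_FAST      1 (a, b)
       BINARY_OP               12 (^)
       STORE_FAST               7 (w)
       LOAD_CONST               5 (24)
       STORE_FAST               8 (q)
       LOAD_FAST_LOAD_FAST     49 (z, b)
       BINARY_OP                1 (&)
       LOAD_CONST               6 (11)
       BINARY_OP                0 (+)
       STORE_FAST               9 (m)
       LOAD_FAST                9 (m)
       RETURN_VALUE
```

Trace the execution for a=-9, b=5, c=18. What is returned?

15

LOAD_FAST_LOAD_FAST a,a → push -9,-9. Stack: [-9, -9]
BINARY_OP + → -9 + -9 = -18. Stack: [-18]
LOAD_FAST_LOAD_FAST b,c → push 5,18. Stack: [-18, 5, 18]
BINARY_OP % → 5 % 18 = 5. Stack: [-18, 5]
BINARY_OP + → -18 + 5 = -13. Stack: [-13]
STORE_FAST z → z=-13. Stack: []
LOAD_FAST c → push 18. Stack: [18]
LOAD_CONST → push 9. Stack: [18, 9]
BINARY_OP * → 18 * 9 = 162. Stack: [162]
LOAD_FAST z → push -13. Stack: [162, -13]
LOAD_CONST → push 3. Stack: [162, -13, 3]
BINARY_OP + → -13 + 3 = -10. Stack: [162, -10]
BINARY_OP * → 162 * -10 = -1620. Stack: [-1620]
STORE_FAST z → z=-1620. Stack: []
LOAD_FAST b → push 5. Stack: [5]
LOAD_CONST → push 7. Stack: [5, 7]
BINARY_OP * → 5 * 7 = 35. Stack: [35]
STORE_FAST v → v=35. Stack: []
LOAD_FAST_LOAD_FAST v,b → push 35,5. Stack: [35, 5]
BINARY_OP + → 35 + 5 = 40. Stack: [40]
STORE_FAST u → u=40. Stack: []
LOAD_FAST v → push 35. Stack: [35]
LOAD_CONST → push 1. Stack: [35, 1]
BINARY_OP ^ → 35 ^ 1 = 34. Stack: [34]
LOAD_FAST z → push -1620. Stack: [34, -1620]
BINARY_OP ^ → 34 ^ -1620 = -1650. Stack: [-1650]
STORE_FAST y → y=-1650. Stack: []
LOAD_FAST_LOAD_FAST a,b → push -9,5. Stack: [-9, 5]
BINARY_OP ^ → -9 ^ 5 = -14. Stack: [-14]
STORE_FAST w → w=-14. Stack: []
LOAD_CONST → push 24. Stack: [24]
STORE_FAST q → q=24. Stack: []
LOAD_FAST_LOAD_FAST z,b → push -1620,5. Stack: [-1620, 5]
BINARY_OP & → -1620 & 5 = 4. Stack: [4]
LOAD_CONST → push 11. Stack: [4, 11]
BINARY_OP + → 4 + 11 = 15. Stack: [15]
STORE_FAST m → m=15. Stack: []
LOAD_FAST m → push 15. Stack: [15]
RETURN_VALUE → return 15.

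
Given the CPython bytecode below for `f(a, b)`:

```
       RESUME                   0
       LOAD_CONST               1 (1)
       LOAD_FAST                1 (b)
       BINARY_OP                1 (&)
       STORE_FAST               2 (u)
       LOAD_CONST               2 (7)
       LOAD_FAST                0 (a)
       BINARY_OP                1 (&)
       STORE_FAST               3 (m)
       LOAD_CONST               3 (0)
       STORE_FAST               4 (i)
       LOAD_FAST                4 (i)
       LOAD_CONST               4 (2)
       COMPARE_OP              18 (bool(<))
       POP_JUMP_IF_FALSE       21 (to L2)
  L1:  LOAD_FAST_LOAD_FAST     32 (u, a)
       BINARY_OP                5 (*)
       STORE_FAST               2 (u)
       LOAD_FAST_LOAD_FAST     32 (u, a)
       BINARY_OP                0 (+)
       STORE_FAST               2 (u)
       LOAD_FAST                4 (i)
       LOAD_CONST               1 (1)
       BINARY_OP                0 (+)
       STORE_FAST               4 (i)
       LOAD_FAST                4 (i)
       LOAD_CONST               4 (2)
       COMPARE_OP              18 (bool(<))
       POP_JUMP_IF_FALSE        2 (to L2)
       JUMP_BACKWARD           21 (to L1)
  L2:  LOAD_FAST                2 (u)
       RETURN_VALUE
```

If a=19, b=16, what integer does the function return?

LOAD_CONST → push 1. Stack: [1]
LOAD_FAST b → push 16. Stack: [1, 16]
BINARY_OP & → 1 & 16 = 0. Stack: [0]
STORE_FAST u → u=0. Stack: []
LOAD_CONST → push 7. Stack: [7]
LOAD_FAST a → push 19. Stack: [7, 19]
BINARY_OP & → 7 & 19 = 3. Stack: [3]
STORE_FAST m → m=3. Stack: []
LOAD_CONST → push 0. Stack: [0]
STORE_FAST i → i=0. Stack: []
LOAD_FAST i → push 0. Stack: [0]
LOAD_CONST → push 2. Stack: [0, 2]
COMPARE_OP bool(<) → 0 vs 2 = True. Stack: [True]
POP_JUMP_IF_FALSE → pop True; no jump. Stack: []
LOAD_FAST_LOAD_FAST u,a → push 0,19. Stack: [0, 19]
BINARY_OP * → 0 * 19 = 0. Stack: [0]
STORE_FAST u → u=0. Stack: []
LOAD_FAST_LOAD_FAST u,a → push 0,19. Stack: [0, 19]
BINARY_OP + → 0 + 19 = 19. Stack: [19]
STORE_FAST u → u=19. Stack: []
LOAD_FAST i → push 0. Stack: [0]
LOAD_CONST → push 1. Stack: [0, 1]
BINARY_OP + → 0 + 1 = 1. Stack: [1]
STORE_FAST i → i=1. Stack: []
LOAD_FAST i → push 1. Stack: [1]
LOAD_CONST → push 2. Stack: [1, 2]
COMPARE_OP bool(<) → 1 vs 2 = True. Stack: [True]
POP_JUMP_IF_FALSE → pop True; no jump. Stack: []
LOAD_FAST_LOAD_FAST u,a → push 19,19. Stack: [19, 19]
BINARY_OP * → 19 * 19 = 361. Stack: [361]
STORE_FAST u → u=361. Stack: []
LOAD_FAST_LOAD_FAST u,a → push 361,19. Stack: [361, 19]
BINARY_OP + → 361 + 19 = 380. Stack: [380]
STORE_FAST u → u=380. Stack: []
LOAD_FAST i → push 1. Stack: [1]
LOAD_CONST → push 1. Stack: [1, 1]
BINARY_OP + → 1 + 1 = 2. Stack: [2]
STORE_FAST i → i=2. Stack: []
LOAD_FAST i → push 2. Stack: [2]
LOAD_CONST → push 2. Stack: [2, 2]
COMPARE_OP bool(<) → 2 vs 2 = False. Stack: [False]
POP_JUMP_IF_FALSE → pop False; jump. Stack: []
LOAD_FAST u → push 380. Stack: [380]
RETURN_VALUE → return 380.

380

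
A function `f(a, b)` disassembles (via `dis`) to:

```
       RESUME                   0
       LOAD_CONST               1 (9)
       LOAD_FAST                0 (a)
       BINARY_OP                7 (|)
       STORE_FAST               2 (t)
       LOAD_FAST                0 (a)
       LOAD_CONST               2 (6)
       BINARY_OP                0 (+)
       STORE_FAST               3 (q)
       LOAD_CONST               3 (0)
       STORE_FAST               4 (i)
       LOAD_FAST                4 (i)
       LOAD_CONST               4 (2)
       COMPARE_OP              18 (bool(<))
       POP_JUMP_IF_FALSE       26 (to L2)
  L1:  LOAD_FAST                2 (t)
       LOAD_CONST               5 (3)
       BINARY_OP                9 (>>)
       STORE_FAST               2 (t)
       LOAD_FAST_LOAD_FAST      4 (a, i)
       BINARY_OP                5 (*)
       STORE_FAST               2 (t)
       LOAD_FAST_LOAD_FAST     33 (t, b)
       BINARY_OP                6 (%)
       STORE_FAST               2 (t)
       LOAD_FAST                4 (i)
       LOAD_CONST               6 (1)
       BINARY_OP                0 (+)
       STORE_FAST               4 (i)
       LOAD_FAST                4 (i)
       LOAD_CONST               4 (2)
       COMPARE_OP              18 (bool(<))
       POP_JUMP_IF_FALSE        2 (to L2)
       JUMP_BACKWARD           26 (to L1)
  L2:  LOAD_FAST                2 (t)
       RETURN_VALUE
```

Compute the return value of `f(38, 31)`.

7

LOAD_CONST → push 9. Stack: [9]
LOAD_FAST a → push 38. Stack: [9, 38]
BINARY_OP | → 9 | 38 = 47. Stack: [47]
STORE_FAST t → t=47. Stack: []
LOAD_FAST a → push 38. Stack: [38]
LOAD_CONST → push 6. Stack: [38, 6]
BINARY_OP + → 38 + 6 = 44. Stack: [44]
STORE_FAST q → q=44. Stack: []
LOAD_CONST → push 0. Stack: [0]
STORE_FAST i → i=0. Stack: []
LOAD_FAST i → push 0. Stack: [0]
LOAD_CONST → push 2. Stack: [0, 2]
COMPARE_OP bool(<) → 0 vs 2 = True. Stack: [True]
POP_JUMP_IF_FALSE → pop True; no jump. Stack: []
LOAD_FAST t → push 47. Stack: [47]
LOAD_CONST → push 3. Stack: [47, 3]
BINARY_OP >> → 47 >> 3 = 5. Stack: [5]
STORE_FAST t → t=5. Stack: []
LOAD_FAST_LOAD_FAST a,i → push 38,0. Stack: [38, 0]
BINARY_OP * → 38 * 0 = 0. Stack: [0]
STORE_FAST t → t=0. Stack: []
LOAD_FAST_LOAD_FAST t,b → push 0,31. Stack: [0, 31]
BINARY_OP % → 0 % 31 = 0. Stack: [0]
STORE_FAST t → t=0. Stack: []
LOAD_FAST i → push 0. Stack: [0]
LOAD_CONST → push 1. Stack: [0, 1]
BINARY_OP + → 0 + 1 = 1. Stack: [1]
STORE_FAST i → i=1. Stack: []
LOAD_FAST i → push 1. Stack: [1]
LOAD_CONST → push 2. Stack: [1, 2]
COMPARE_OP bool(<) → 1 vs 2 = True. Stack: [True]
POP_JUMP_IF_FALSE → pop True; no jump. Stack: []
LOAD_FAST t → push 0. Stack: [0]
LOAD_CONST → push 3. Stack: [0, 3]
BINARY_OP >> → 0 >> 3 = 0. Stack: [0]
STORE_FAST t → t=0. Stack: []
LOAD_FAST_LOAD_FAST a,i → push 38,1. Stack: [38, 1]
BINARY_OP * → 38 * 1 = 38. Stack: [38]
STORE_FAST t → t=38. Stack: []
LOAD_FAST_LOAD_FAST t,b → push 38,31. Stack: [38, 31]
BINARY_OP % → 38 % 31 = 7. Stack: [7]
STORE_FAST t → t=7. Stack: []
LOAD_FAST i → push 1. Stack: [1]
LOAD_CONST → push 1. Stack: [1, 1]
BINARY_OP + → 1 + 1 = 2. Stack: [2]
STORE_FAST i → i=2. Stack: []
LOAD_FAST i → push 2. Stack: [2]
LOAD_CONST → push 2. Stack: [2, 2]
COMPARE_OP bool(<) → 2 vs 2 = False. Stack: [False]
POP_JUMP_IF_FALSE → pop False; jump. Stack: []
LOAD_FAST t → push 7. Stack: [7]
RETURN_VALUE → return 7.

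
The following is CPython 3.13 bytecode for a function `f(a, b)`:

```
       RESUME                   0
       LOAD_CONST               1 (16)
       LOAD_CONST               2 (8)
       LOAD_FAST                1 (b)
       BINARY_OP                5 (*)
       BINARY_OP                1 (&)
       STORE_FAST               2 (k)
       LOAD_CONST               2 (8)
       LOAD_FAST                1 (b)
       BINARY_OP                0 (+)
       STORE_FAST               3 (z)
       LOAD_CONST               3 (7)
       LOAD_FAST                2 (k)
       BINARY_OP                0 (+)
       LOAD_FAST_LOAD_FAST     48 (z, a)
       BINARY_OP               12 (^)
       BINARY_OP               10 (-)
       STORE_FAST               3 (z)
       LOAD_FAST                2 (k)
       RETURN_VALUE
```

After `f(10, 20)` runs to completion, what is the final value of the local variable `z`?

LOAD_CONST → push 16. Stack: [16]
LOAD_CONST → push 8. Stack: [16, 8]
LOAD_FAST b → push 20. Stack: [16, 8, 20]
BINARY_OP * → 8 * 20 = 160. Stack: [16, 160]
BINARY_OP & → 16 & 160 = 0. Stack: [0]
STORE_FAST k → k=0. Stack: []
LOAD_CONST → push 8. Stack: [8]
LOAD_FAST b → push 20. Stack: [8, 20]
BINARY_OP + → 8 + 20 = 28. Stack: [28]
STORE_FAST z → z=28. Stack: []
LOAD_CONST → push 7. Stack: [7]
LOAD_FAST k → push 0. Stack: [7, 0]
BINARY_OP + → 7 + 0 = 7. Stack: [7]
LOAD_FAST_LOAD_FAST z,a → push 28,10. Stack: [7, 28, 10]
BINARY_OP ^ → 28 ^ 10 = 22. Stack: [7, 22]
BINARY_OP - → 7 - 22 = -15. Stack: [-15]
STORE_FAST z → z=-15. Stack: []
LOAD_FAST k → push 0. Stack: [0]
RETURN_VALUE → return 0.

-15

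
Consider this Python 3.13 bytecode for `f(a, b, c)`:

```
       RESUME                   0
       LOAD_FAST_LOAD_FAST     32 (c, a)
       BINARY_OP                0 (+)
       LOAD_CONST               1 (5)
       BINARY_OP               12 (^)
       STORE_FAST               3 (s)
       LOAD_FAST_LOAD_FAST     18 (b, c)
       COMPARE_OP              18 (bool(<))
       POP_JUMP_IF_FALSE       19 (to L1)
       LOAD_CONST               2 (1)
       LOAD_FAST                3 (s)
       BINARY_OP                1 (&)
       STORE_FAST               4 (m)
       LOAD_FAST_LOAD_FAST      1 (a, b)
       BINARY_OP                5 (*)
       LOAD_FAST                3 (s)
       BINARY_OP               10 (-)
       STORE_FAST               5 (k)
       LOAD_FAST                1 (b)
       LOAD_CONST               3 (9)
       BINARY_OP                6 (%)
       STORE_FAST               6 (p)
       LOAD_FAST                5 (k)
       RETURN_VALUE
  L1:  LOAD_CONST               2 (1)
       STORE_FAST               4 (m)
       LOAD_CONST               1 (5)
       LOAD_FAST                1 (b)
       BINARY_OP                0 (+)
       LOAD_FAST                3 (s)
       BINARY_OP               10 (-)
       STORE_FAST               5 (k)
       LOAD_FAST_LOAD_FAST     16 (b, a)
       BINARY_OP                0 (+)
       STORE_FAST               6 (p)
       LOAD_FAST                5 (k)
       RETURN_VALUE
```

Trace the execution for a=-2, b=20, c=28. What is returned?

LOAD_FAST_LOAD_FAST c,a → push 28,-2. Stack: [28, -2]
BINARY_OP + → 28 + -2 = 26. Stack: [26]
LOAD_CONST → push 5. Stack: [26, 5]
BINARY_OP ^ → 26 ^ 5 = 31. Stack: [31]
STORE_FAST s → s=31. Stack: []
LOAD_FAST_LOAD_FAST b,c → push 20,28. Stack: [20, 28]
COMPARE_OP bool(<) → 20 vs 28 = True. Stack: [True]
POP_JUMP_IF_FALSE → pop True; no jump. Stack: []
LOAD_CONST → push 1. Stack: [1]
LOAD_FAST s → push 31. Stack: [1, 31]
BINARY_OP & → 1 & 31 = 1. Stack: [1]
STORE_FAST m → m=1. Stack: []
LOAD_FAST_LOAD_FAST a,b → push -2,20. Stack: [-2, 20]
BINARY_OP * → -2 * 20 = -40. Stack: [-40]
LOAD_FAST s → push 31. Stack: [-40, 31]
BINARY_OP - → -40 - 31 = -71. Stack: [-71]
STORE_FAST k → k=-71. Stack: []
LOAD_FAST b → push 20. Stack: [20]
LOAD_CONST → push 9. Stack: [20, 9]
BINARY_OP % → 20 % 9 = 2. Stack: [2]
STORE_FAST p → p=2. Stack: []
LOAD_FAST k → push -71. Stack: [-71]
RETURN_VALUE → return -71.

-71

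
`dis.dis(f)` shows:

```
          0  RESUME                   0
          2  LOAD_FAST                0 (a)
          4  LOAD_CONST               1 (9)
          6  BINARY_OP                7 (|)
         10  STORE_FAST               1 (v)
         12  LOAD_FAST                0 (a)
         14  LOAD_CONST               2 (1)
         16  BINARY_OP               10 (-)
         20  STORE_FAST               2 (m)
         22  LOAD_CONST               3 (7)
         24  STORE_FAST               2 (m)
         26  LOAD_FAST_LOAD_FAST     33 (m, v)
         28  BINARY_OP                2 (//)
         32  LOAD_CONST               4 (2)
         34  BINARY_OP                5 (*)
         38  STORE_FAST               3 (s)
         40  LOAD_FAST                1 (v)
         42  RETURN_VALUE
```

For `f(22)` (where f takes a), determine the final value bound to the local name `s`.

LOAD_FAST a → push 22. Stack: [22]
LOAD_CONST → push 9. Stack: [22, 9]
BINARY_OP | → 22 | 9 = 31. Stack: [31]
STORE_FAST v → v=31. Stack: []
LOAD_FAST a → push 22. Stack: [22]
LOAD_CONST → push 1. Stack: [22, 1]
BINARY_OP - → 22 - 1 = 21. Stack: [21]
STORE_FAST m → m=21. Stack: []
LOAD_CONST → push 7. Stack: [7]
STORE_FAST m → m=7. Stack: []
LOAD_FAST_LOAD_FAST m,v → push 7,31. Stack: [7, 31]
BINARY_OP // → 7 // 31 = 0. Stack: [0]
LOAD_CONST → push 2. Stack: [0, 2]
BINARY_OP * → 0 * 2 = 0. Stack: [0]
STORE_FAST s → s=0. Stack: []
LOAD_FAST v → push 31. Stack: [31]
RETURN_VALUE → return 31.

0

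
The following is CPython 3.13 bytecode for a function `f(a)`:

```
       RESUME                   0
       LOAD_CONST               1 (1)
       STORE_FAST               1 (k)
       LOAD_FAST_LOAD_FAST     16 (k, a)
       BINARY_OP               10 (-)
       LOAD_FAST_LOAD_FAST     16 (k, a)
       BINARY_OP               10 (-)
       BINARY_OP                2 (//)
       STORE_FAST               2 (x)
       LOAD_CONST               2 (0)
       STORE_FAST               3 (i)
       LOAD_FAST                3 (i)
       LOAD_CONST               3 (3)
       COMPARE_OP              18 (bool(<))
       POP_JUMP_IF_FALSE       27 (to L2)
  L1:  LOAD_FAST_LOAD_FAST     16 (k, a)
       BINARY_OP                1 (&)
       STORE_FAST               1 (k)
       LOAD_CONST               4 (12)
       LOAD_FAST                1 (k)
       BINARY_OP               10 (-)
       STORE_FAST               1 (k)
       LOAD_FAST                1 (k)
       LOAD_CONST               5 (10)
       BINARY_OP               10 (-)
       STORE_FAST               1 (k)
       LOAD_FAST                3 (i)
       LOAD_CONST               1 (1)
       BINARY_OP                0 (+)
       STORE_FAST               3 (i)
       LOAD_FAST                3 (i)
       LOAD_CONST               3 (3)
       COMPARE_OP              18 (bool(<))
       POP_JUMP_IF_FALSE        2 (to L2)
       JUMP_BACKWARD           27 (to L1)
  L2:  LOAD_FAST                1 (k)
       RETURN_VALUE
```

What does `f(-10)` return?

2

LOAD_CONST → push 1
STORE_FAST k → k=1
LOAD_FAST_LOAD_FAST k,a → push 1,-10
BINARY_OP - → 1 - -10 = 11
LOAD_FAST_LOAD_FAST k,a → push 1,-10
BINARY_OP - → 1 - -10 = 11
BINARY_OP // → 11 // 11 = 1
STORE_FAST x → x=1
LOAD_CONST → push 0
STORE_FAST i → i=0
LOAD_FAST i → push 0
LOAD_CONST → push 3
COMPARE_OP bool(<) → 0 vs 3 = True
POP_JUMP_IF_FALSE → pop True; no jump
LOAD_FAST_LOAD_FAST k,a → push 1,-10
BINARY_OP & → 1 & -10 = 0
STORE_FAST k → k=0
LOAD_CONST → push 12
LOAD_FAST k → push 0
BINARY_OP - → 12 - 0 = 12
STORE_FAST k → k=12
LOAD_FAST k → push 12
LOAD_CONST → push 10
BINARY_OP - → 12 - 10 = 2
STORE_FAST k → k=2
LOAD_FAST i → push 0
LOAD_CONST → push 1
BINARY_OP + → 0 + 1 = 1
STORE_FAST i → i=1
LOAD_FAST i → push 1
LOAD_CONST → push 3
COMPARE_OP bool(<) → 1 vs 3 = True
POP_JUMP_IF_FALSE → pop True; no jump
LOAD_FAST_LOAD_FAST k,a → push 2,-10
BINARY_OP & → 2 & -10 = 2
STORE_FAST k → k=2
LOAD_CONST → push 12
LOAD_FAST k → push 2
BINARY_OP - → 12 - 2 = 10
STORE_FAST k → k=10
LOAD_FAST k → push 10
LOAD_CONST → push 10
BINARY_OP - → 10 - 10 = 0
STORE_FAST k → k=0
LOAD_FAST i → push 1
LOAD_CONST → push 1
BINARY_OP + → 1 + 1 = 2
STORE_FAST i → i=2
LOAD_FAST i → push 2
LOAD_CONST → push 3
COMPARE_OP bool(<) → 2 vs 3 = True
POP_JUMP_IF_FALSE → pop True; no jump
LOAD_FAST_LOAD_FAST k,a → push 0,-10
BINARY_OP & → 0 & -10 = 0
STORE_FAST k → k=0
LOAD_CONST → push 12
LOAD_FAST k → push 0
BINARY_OP - → 12 - 0 = 12
STORE_FAST k → k=12
LOAD_FAST k → push 12
LOAD_CONST → push 10
BINARY_OP - → 12 - 10 = 2
STORE_FAST k → k=2
LOAD_FAST i → push 2
LOAD_CONST → push 1
BINARY_OP + → 2 + 1 = 3
STORE_FAST i → i=3
LOAD_FAST i → push 3
LOAD_CONST → push 3
COMPARE_OP bool(<) → 3 vs 3 = False
POP_JUMP_IF_FALSE → pop False; jump
LOAD_FAST k → push 2
RETURN_VALUE → return 2.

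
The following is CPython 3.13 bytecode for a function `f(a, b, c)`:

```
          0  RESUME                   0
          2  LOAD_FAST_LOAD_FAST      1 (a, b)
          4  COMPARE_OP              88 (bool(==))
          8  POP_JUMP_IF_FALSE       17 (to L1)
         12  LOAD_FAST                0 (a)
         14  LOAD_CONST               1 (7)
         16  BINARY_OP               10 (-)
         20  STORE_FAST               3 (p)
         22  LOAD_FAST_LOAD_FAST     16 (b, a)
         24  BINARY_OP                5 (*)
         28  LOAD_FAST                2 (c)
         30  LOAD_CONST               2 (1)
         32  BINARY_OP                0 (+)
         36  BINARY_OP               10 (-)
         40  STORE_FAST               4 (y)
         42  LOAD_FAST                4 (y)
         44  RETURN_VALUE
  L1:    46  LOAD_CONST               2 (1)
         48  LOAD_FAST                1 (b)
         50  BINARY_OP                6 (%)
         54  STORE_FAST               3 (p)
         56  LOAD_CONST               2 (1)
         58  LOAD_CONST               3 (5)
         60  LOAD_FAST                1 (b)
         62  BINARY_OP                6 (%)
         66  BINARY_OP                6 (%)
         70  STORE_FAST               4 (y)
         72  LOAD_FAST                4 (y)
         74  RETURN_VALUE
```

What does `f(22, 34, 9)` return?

LOAD_FAST_LOAD_FAST a,b → push 22,34. Stack: [22, 34]
COMPARE_OP bool(==) → 22 vs 34 = False. Stack: [False]
POP_JUMP_IF_FALSE → pop False; jump. Stack: []
LOAD_CONST → push 1. Stack: [1]
LOAD_FAST b → push 34. Stack: [1, 34]
BINARY_OP % → 1 % 34 = 1. Stack: [1]
STORE_FAST p → p=1. Stack: []
LOAD_CONST → push 1. Stack: [1]
LOAD_CONST → push 5. Stack: [1, 5]
LOAD_FAST b → push 34. Stack: [1, 5, 34]
BINARY_OP % → 5 % 34 = 5. Stack: [1, 5]
BINARY_OP % → 1 % 5 = 1. Stack: [1]
STORE_FAST y → y=1. Stack: []
LOAD_FAST y → push 1. Stack: [1]
RETURN_VALUE → return 1.

1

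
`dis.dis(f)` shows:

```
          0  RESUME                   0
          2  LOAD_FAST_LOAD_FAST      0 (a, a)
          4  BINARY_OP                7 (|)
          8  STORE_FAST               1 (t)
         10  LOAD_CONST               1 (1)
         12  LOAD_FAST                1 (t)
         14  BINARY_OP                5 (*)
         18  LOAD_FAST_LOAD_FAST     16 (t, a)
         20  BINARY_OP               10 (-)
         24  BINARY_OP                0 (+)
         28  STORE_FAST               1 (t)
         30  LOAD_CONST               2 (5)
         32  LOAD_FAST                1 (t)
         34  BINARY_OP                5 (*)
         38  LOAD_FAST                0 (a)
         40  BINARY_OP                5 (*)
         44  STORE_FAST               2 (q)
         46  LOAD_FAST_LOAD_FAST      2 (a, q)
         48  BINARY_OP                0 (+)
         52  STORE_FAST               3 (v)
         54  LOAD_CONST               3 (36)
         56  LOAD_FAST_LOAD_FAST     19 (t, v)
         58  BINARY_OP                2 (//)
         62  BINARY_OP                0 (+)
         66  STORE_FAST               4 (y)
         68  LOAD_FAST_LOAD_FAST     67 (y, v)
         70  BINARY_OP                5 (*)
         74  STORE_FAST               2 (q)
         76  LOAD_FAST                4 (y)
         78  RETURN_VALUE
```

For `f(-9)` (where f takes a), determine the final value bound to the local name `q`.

13860

LOAD_FAST_LOAD_FAST a,a → push -9,-9. Stack: [-9, -9]
BINARY_OP | → -9 | -9 = -9. Stack: [-9]
STORE_FAST t → t=-9. Stack: []
LOAD_CONST → push 1. Stack: [1]
LOAD_FAST t → push -9. Stack: [1, -9]
BINARY_OP * → 1 * -9 = -9. Stack: [-9]
LOAD_FAST_LOAD_FAST t,a → push -9,-9. Stack: [-9, -9, -9]
BINARY_OP - → -9 - -9 = 0. Stack: [-9, 0]
BINARY_OP + → -9 + 0 = -9. Stack: [-9]
STORE_FAST t → t=-9. Stack: []
LOAD_CONST → push 5. Stack: [5]
LOAD_FAST t → push -9. Stack: [5, -9]
BINARY_OP * → 5 * -9 = -45. Stack: [-45]
LOAD_FAST a → push -9. Stack: [-45, -9]
BINARY_OP * → -45 * -9 = 405. Stack: [405]
STORE_FAST q → q=405. Stack: []
LOAD_FAST_LOAD_FAST a,q → push -9,405. Stack: [-9, 405]
BINARY_OP + → -9 + 405 = 396. Stack: [396]
STORE_FAST v → v=396. Stack: []
LOAD_CONST → push 36. Stack: [36]
LOAD_FAST_LOAD_FAST t,v → push -9,396. Stack: [36, -9, 396]
BINARY_OP // → -9 // 396 = -1. Stack: [36, -1]
BINARY_OP + → 36 + -1 = 35. Stack: [35]
STORE_FAST y → y=35. Stack: []
LOAD_FAST_LOAD_FAST y,v → push 35,396. Stack: [35, 396]
BINARY_OP * → 35 * 396 = 13860. Stack: [13860]
STORE_FAST q → q=13860. Stack: []
LOAD_FAST y → push 35. Stack: [35]
RETURN_VALUE → return 35.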